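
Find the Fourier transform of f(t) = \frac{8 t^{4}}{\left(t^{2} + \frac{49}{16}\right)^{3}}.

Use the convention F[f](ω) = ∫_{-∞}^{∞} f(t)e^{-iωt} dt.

F(ω) = \frac{\pi \left(49 \omega^{2} - 140 \left|{\omega}\right| + 48\right) e^{- \frac{7 \left|{\omega}\right|}{4}}}{28}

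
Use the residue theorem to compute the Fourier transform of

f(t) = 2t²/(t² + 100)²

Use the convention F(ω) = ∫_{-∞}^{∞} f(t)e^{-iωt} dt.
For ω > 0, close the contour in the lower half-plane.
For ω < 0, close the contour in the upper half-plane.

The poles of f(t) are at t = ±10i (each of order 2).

Let g(z) = f(z)e^{-iωz}; for large |z| the factor e^{-iωz} decays in the lower half-plane when ω > 0 and in the upper half-plane when ω < 0.

Case ω > 0 (lower half-plane, clockwise contour ⇒ F(ω) = -2πi·ΣRes):
  Res_{z = - 10 i} g(z) = \frac{i \left(1 - 10 \omega\right) e^{- 10 \omega}}{20} (pole of order 2)
  F(ω) = -2πi·ΣRes = \frac{\pi \left(1 - 10 \omega\right) e^{- 10 \omega}}{10}

Case ω < 0 (upper half-plane, counterclockwise contour ⇒ F(ω) = +2πi·ΣRes):
  Res_{z = 10 i} g(z) = \frac{i \left(- 10 \omega - 1\right) e^{10 \omega}}{20} (pole of order 2)
  F(ω) = 2πi·ΣRes = \frac{\pi \left(10 \omega + 1\right) e^{10 \omega}}{10}

Both cases combine into a single formula in |ω|:

F(ω) = \frac{\pi \left(1 - 10 \left|{\omega}\right|\right) e^{- 10 \left|{\omega}\right|}}{10}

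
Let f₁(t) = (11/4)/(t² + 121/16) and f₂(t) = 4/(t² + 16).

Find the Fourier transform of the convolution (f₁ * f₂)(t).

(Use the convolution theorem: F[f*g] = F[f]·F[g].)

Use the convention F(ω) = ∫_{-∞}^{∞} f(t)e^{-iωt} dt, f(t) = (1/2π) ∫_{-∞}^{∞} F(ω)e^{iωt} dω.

F[f₁*f₂](ω) = \pi^{2} e^{- \frac{27 \left|{\omega}\right|}{4}}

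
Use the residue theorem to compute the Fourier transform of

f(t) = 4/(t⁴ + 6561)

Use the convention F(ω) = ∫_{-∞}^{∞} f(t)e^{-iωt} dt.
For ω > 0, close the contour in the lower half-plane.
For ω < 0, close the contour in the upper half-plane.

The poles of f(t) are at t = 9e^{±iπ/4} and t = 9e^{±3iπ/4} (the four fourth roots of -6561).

Let g(z) = f(z)e^{-iωz}; for large |z| the factor e^{-iωz} decays in the lower half-plane when ω > 0 and in the upper half-plane when ω < 0.

Case ω > 0 (lower half-plane, clockwise contour ⇒ F(ω) = -2πi·ΣRes):
  Res_{z = - \frac{9 \sqrt{2}}{2} - \frac{9 \sqrt{2} i}{2}} g(z) = \frac{\sqrt{2} i \left(1 - i\right) e^{\frac{9 \sqrt{2} \omega \left(-1 + i\right)}{2}}}{1458}
  Res_{z = \frac{9 \sqrt{2}}{2} - \frac{9 \sqrt{2} i}{2}} g(z) = \frac{\sqrt{2} i \left(1 + i\right) e^{- \frac{9 \sqrt{2} \omega \left(1 + i\right)}{2}}}{1458}
  F(ω) = -2πi·ΣRes = \frac{\sqrt{2} \pi \left(\left(1 - i\right) e^{9 \sqrt{2} i \omega} + 1 + i\right) e^{- \frac{9 \sqrt{2} \omega \left(1 + i\right)}{2}}}{729} = \frac{4 \pi e^{- \frac{9 \sqrt{2} \omega}{2}} \sin{\left(\frac{9 \sqrt{2} \omega}{2} + \frac{\pi}{4} \right)}}{729}

Case ω < 0 (upper half-plane, counterclockwise contour ⇒ F(ω) = +2πi·ΣRes):
  Res_{z = \frac{9 \sqrt{2}}{2} + \frac{9 \sqrt{2} i}{2}} g(z) = \frac{\sqrt{2} i \left(-1 + i\right) e^{\frac{9 \sqrt{2} \omega \left(1 - i\right)}{2}}}{1458}
  Res_{z = - \frac{9 \sqrt{2}}{2} + \frac{9 \sqrt{2} i}{2}} g(z) = \frac{\sqrt{2} \left(1 - i\right) e^{\frac{9 \sqrt{2} \omega \left(1 + i\right)}{2}}}{1458}
  F(ω) = 2πi·ΣRes = - \frac{\sqrt{2} i \pi \left(i \left(1 - i\right) e^{\frac{9 \sqrt{2} \omega \left(1 - i\right)}{2}} - \left(1 - i\right) e^{\frac{9 \sqrt{2} \omega \left(1 + i\right)}{2}}\right)}{729} = \frac{4 \pi e^{\frac{9 \sqrt{2} \omega}{2}} \cos{\left(\frac{9 \sqrt{2} \omega}{2} + \frac{\pi}{4} \right)}}{729}

Both cases combine into a single formula in |ω|:

F(ω) = \frac{4 \pi e^{- \frac{9 \sqrt{2} \left|{\omega}\right|}{2}} \sin{\left(\frac{9 \sqrt{2} \left|{\omega}\right|}{2} + \frac{\pi}{4} \right)}}{729}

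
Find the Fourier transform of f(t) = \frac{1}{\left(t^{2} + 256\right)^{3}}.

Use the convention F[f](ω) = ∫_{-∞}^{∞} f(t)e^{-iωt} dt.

F(ω) = \frac{\pi \left(256 \omega^{2} + 48 \left|{\omega}\right| + 3\right) e^{- 16 \left|{\omega}\right|}}{8388608}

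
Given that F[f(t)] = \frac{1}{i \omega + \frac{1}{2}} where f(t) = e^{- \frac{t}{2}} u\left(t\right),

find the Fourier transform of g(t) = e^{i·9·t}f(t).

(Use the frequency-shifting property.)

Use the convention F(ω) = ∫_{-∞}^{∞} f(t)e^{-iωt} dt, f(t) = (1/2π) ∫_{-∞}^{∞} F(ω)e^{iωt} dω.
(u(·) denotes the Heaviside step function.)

F[g](ω) = \frac{2}{2 i \left(\omega - 9\right) + 1}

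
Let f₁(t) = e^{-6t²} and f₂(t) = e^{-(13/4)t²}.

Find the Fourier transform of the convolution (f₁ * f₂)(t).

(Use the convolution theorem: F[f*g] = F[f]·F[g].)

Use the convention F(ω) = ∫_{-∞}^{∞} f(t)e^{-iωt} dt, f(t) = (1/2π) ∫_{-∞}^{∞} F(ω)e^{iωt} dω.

F[f₁*f₂](ω) = \frac{\sqrt{78} \pi e^{- \frac{37 \omega^{2}}{312}}}{39}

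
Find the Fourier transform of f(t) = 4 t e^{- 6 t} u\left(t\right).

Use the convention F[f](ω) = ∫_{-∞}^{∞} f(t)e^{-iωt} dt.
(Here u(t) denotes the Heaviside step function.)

F(ω) = \frac{4}{\left(i \omega + 6\right)^{2}}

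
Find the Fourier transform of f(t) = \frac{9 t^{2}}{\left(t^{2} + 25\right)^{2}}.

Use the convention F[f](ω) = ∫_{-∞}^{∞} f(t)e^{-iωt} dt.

F(ω) = \frac{9 \pi \left(1 - 5 \left|{\omega}\right|\right) e^{- 5 \left|{\omega}\right|}}{10}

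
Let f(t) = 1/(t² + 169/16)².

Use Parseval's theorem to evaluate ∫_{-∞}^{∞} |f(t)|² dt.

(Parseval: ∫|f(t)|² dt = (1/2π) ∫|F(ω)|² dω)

∫|f(t)|² dt = \frac{5120 \pi}{62748517}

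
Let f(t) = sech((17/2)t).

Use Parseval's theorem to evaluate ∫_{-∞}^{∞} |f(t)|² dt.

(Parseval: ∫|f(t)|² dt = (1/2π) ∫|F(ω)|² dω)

∫|f(t)|² dt = \frac{4}{17}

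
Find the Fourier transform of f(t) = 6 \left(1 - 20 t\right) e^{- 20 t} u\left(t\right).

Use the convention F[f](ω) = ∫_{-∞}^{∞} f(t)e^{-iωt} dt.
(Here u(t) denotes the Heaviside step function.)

F(ω) = \frac{6 i \omega}{- \omega^{2} + 40 i \omega + 400}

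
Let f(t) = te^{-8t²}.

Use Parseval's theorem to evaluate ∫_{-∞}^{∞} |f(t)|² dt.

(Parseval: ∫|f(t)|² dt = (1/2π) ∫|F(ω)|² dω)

∫|f(t)|² dt = \frac{\sqrt{\pi}}{128}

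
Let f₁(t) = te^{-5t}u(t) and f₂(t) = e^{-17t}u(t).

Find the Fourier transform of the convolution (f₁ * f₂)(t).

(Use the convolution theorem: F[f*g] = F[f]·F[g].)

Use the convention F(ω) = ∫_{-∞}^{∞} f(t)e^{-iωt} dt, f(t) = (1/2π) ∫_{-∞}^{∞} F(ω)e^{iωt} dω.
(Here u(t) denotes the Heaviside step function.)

F[f₁*f₂](ω) = \frac{1}{\left(i \omega + 5\right)^{2} \left(i \omega + 17\right)}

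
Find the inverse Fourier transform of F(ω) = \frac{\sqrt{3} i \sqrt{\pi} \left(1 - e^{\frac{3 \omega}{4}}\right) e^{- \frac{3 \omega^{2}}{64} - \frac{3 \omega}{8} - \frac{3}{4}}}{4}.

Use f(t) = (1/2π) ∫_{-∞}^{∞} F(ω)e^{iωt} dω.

f(t) = 2 e^{- \frac{16 t^{2}}{3}} \sin{\left(4 t \right)}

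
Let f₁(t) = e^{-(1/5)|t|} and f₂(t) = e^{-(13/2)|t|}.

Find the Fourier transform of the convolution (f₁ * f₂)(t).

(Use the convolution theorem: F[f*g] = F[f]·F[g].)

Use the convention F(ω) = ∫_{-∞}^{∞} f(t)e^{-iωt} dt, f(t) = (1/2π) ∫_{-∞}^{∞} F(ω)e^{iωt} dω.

F[f₁*f₂](ω) = \frac{520}{100 \omega^{4} + 4229 \omega^{2} + 169}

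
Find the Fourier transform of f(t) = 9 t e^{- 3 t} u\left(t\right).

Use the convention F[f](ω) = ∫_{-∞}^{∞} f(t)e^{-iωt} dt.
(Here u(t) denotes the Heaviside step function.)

F(ω) = \frac{9}{\left(i \omega + 3\right)^{2}}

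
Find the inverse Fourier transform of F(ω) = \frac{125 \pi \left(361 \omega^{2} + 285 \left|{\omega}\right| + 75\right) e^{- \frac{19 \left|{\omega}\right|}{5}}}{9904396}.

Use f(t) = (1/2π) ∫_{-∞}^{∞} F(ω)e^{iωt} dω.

f(t) = \frac{2}{\left(t^{2} + \frac{361}{25}\right)^{3}}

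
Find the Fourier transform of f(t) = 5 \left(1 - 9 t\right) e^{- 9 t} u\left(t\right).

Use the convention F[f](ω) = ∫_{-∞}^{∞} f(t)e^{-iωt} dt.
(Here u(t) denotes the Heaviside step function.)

F(ω) = \frac{5 i \omega}{- \omega^{2} + 18 i \omega + 81}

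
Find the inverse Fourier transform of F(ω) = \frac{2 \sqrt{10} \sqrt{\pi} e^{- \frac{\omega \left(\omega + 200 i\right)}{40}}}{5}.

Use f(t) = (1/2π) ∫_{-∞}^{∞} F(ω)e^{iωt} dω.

f(t) = 4 e^{- 10 \left(t - 5\right)^{2}}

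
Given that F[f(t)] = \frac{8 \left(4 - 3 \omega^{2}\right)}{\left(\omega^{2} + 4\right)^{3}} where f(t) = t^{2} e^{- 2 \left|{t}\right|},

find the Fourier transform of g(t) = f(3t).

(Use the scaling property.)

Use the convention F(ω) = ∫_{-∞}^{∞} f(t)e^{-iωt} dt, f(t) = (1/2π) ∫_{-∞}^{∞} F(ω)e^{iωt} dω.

F[g](ω) = \frac{648 \left(12 - \omega^{2}\right)}{\left(\omega^{2} + 36\right)^{3}}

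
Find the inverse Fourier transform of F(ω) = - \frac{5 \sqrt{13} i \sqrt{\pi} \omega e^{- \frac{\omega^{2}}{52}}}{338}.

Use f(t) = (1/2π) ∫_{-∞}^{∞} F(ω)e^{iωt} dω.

f(t) = 5 t e^{- 13 t^{2}}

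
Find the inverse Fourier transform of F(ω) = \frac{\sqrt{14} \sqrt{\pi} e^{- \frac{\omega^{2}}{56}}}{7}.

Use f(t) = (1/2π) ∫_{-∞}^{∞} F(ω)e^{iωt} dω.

f(t) = 2 e^{- 14 t^{2}}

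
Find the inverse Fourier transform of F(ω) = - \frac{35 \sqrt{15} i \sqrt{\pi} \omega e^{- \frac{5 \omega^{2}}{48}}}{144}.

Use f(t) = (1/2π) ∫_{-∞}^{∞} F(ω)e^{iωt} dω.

f(t) = 7 t e^{- \frac{12 t^{2}}{5}}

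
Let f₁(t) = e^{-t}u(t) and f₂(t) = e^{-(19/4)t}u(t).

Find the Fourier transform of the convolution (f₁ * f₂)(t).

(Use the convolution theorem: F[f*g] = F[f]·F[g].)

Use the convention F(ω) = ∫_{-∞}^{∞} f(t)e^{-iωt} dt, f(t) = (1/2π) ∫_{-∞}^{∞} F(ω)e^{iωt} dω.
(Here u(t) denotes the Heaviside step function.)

F[f₁*f₂](ω) = \frac{4}{\left(i \omega + 1\right) \left(4 i \omega + 19\right)}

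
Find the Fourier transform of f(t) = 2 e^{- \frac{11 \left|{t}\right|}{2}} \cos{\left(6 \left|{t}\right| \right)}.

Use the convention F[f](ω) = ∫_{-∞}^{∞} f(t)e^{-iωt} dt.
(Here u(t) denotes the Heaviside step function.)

F(ω) = \frac{88 \left(4 \omega^{2} + 265\right)}{16 \omega^{4} - 184 \omega^{2} + 70225}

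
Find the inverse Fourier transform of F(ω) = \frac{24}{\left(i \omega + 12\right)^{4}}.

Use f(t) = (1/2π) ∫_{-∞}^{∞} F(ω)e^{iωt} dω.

f(t) = 4 t^{3} e^{- 12 t} u\left(t\right)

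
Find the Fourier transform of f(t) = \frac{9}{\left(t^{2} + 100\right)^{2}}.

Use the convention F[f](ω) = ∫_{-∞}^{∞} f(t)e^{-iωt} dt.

F(ω) = \frac{9 \pi \left(10 \left|{\omega}\right| + 1\right) e^{- 10 \left|{\omega}\right|}}{2000}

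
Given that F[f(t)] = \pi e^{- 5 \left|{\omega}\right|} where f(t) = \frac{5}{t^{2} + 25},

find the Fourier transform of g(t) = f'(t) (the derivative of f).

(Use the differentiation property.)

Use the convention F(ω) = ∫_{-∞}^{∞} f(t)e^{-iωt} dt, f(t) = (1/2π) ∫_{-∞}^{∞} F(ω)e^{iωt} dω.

F[g](ω) = i \pi \omega e^{- 5 \left|{\omega}\right|}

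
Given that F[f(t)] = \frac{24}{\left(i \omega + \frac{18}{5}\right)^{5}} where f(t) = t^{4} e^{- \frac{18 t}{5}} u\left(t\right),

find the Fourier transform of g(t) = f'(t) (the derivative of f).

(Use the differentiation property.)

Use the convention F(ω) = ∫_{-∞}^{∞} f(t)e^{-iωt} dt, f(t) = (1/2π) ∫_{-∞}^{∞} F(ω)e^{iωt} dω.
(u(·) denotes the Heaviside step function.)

F[g](ω) = \frac{75000 i \omega}{\left(5 i \omega + 18\right)^{5}}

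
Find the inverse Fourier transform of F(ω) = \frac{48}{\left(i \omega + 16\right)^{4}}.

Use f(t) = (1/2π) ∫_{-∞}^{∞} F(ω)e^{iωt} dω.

f(t) = 8 t^{3} e^{- 16 t} u\left(t\right)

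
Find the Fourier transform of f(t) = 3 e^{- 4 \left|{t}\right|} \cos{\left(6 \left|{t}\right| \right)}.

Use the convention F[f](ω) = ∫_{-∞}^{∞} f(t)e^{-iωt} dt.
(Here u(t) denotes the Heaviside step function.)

F(ω) = \frac{24 \left(\omega^{2} + 52\right)}{\omega^{4} - 40 \omega^{2} + 2704}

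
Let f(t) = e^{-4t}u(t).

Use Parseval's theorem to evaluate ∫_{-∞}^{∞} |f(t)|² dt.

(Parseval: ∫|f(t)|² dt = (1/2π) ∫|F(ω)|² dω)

∫|f(t)|² dt = \frac{1}{8}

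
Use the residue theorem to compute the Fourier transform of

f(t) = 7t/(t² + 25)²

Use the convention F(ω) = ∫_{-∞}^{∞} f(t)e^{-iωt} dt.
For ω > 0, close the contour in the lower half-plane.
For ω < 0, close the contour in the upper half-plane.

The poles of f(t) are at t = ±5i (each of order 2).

Let g(z) = f(z)e^{-iωz}; for large |z| the factor e^{-iωz} decays in the lower half-plane when ω > 0 and in the upper half-plane when ω < 0.

Case ω > 0 (lower half-plane, clockwise contour ⇒ F(ω) = -2πi·ΣRes):
  Res_{z = - 5 i} g(z) = \frac{7 \omega e^{- 5 \omega}}{20} (pole of order 2)
  F(ω) = -2πi·ΣRes = - \frac{7 i \pi \omega e^{- 5 \omega}}{10}

Case ω < 0 (upper half-plane, counterclockwise contour ⇒ F(ω) = +2πi·ΣRes):
  Res_{z = 5 i} g(z) = - \frac{7 \omega e^{5 \omega}}{20} (pole of order 2)
  F(ω) = 2πi·ΣRes = - \frac{7 i \pi \omega e^{5 \omega}}{10}

Both cases combine into a single formula in |ω|:

F(ω) = - \frac{7 i \pi \omega e^{- 5 \left|{\omega}\right|}}{10}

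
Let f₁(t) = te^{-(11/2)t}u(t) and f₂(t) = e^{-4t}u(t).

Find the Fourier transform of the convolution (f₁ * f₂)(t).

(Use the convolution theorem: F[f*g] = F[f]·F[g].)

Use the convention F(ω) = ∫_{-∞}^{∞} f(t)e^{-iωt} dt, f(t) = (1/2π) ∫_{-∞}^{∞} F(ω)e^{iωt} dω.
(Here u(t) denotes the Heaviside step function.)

F[f₁*f₂](ω) = \frac{4}{\left(i \omega + 4\right) \left(2 i \omega + 11\right)^{2}}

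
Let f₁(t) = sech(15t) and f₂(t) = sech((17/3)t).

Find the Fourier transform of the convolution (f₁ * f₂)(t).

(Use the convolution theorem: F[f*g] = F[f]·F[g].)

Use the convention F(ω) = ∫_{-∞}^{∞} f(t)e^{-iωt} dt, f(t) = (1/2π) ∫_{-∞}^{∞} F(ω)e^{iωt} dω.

F[f₁*f₂](ω) = \frac{\pi^{2}}{85 \cosh{\left(\frac{\pi \omega}{30} \right)} \cosh{\left(\frac{3 \pi \omega}{34} \right)}}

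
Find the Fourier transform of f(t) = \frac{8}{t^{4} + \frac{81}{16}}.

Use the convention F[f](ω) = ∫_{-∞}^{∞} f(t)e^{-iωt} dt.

F(ω) = \frac{64 \pi e^{- \frac{3 \sqrt{2} \left|{\omega}\right|}{4}} \sin{\left(\frac{3 \sqrt{2} \left|{\omega}\right|}{4} + \frac{\pi}{4} \right)}}{27}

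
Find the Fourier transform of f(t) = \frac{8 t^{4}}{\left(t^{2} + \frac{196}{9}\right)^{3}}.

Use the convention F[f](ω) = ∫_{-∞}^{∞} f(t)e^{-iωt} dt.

F(ω) = \frac{\pi \left(196 \omega^{2} - 210 \left|{\omega}\right| + 27\right) e^{- \frac{14 \left|{\omega}\right|}{3}}}{42}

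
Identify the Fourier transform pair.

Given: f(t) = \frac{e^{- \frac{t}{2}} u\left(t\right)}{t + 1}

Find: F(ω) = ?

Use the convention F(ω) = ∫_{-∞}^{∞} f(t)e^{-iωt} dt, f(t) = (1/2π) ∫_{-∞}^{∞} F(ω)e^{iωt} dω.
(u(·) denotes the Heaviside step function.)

F(ω) = e^{i \omega + \frac{1}{2}} \operatorname{E}_{1}\left(i \omega + \frac{1}{2}\right)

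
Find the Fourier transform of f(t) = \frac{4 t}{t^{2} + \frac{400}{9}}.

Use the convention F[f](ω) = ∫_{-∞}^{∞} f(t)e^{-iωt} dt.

F(ω) = - 4 i \pi e^{- \frac{20 \left|{\omega}\right|}{3}} \operatorname{sign}{\left(\omega \right)}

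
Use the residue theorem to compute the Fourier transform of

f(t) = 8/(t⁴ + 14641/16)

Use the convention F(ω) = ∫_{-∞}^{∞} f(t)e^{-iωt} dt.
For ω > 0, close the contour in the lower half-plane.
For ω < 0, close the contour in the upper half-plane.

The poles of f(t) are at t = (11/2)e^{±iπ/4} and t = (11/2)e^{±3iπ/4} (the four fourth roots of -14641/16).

Let g(z) = f(z)e^{-iωz}; for large |z| the factor e^{-iωz} decays in the lower half-plane when ω > 0 and in the upper half-plane when ω < 0.

Case ω > 0 (lower half-plane, clockwise contour ⇒ F(ω) = -2πi·ΣRes):
  Res_{z = - \frac{11 \sqrt{2}}{4} - \frac{11 \sqrt{2} i}{4}} g(z) = \frac{8 \sqrt{2} \left(1 + i\right) e^{\frac{11 \sqrt{2} \omega \left(-1 + i\right)}{4}}}{1331}
  Res_{z = \frac{11 \sqrt{2}}{4} - \frac{11 \sqrt{2} i}{4}} g(z) = \frac{8 \sqrt{2} \left(-1 + i\right) e^{- \frac{11 \sqrt{2} \omega \left(1 + i\right)}{4}}}{1331}
  F(ω) = -2πi·ΣRes = \frac{16 \sqrt{2} \pi \left(\left(1 - i\right) e^{\frac{11 \sqrt{2} i \omega}{2}} + 1 + i\right) e^{- \frac{11 \sqrt{2} \omega \left(1 + i\right)}{4}}}{1331} = \frac{64 \pi e^{- \frac{11 \sqrt{2} \omega}{4}} \sin{\left(\frac{11 \sqrt{2} \omega}{4} + \frac{\pi}{4} \right)}}{1331}

Case ω < 0 (upper half-plane, counterclockwise contour ⇒ F(ω) = +2πi·ΣRes):
  Res_{z = \frac{11 \sqrt{2}}{4} + \frac{11 \sqrt{2} i}{4}} g(z) = - \frac{8 \sqrt{2} \left(1 + i\right) e^{\frac{11 \sqrt{2} \omega \left(1 - i\right)}{4}}}{1331}
  Res_{z = - \frac{11 \sqrt{2}}{4} + \frac{11 \sqrt{2} i}{4}} g(z) = \frac{8 \sqrt{2} \left(1 - i\right) e^{\frac{11 \sqrt{2} \omega \left(1 + i\right)}{4}}}{1331}
  F(ω) = 2πi·ΣRes = - \frac{16 \sqrt{2} i \pi \left(\left(1 + i\right) e^{\frac{11 \sqrt{2} \omega \left(1 - i\right)}{4}} - \left(1 - i\right) e^{\frac{11 \sqrt{2} \omega \left(1 + i\right)}{4}}\right)}{1331} = \frac{64 \pi e^{\frac{11 \sqrt{2} \omega}{4}} \cos{\left(\frac{11 \sqrt{2} \omega}{4} + \frac{\pi}{4} \right)}}{1331}

Both cases combine into a single formula in |ω|:

F(ω) = \frac{64 \pi e^{- \frac{11 \sqrt{2} \left|{\omega}\right|}{4}} \sin{\left(\frac{11 \sqrt{2} \left|{\omega}\right|}{4} + \frac{\pi}{4} \right)}}{1331}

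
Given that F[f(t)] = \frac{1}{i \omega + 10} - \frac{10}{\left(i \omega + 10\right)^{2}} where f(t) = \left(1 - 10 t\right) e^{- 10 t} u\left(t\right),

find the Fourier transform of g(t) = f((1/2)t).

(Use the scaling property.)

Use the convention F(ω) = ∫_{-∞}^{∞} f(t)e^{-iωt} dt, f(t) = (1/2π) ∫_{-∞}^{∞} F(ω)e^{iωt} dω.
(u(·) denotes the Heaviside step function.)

F[g](ω) = \frac{i \omega}{- \omega^{2} + 10 i \omega + 25}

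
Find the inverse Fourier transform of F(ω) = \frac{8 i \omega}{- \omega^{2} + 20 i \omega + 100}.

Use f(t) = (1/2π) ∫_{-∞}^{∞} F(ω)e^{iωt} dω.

f(t) = 8 \left(1 - 10 t\right) e^{- 10 t} u\left(t\right)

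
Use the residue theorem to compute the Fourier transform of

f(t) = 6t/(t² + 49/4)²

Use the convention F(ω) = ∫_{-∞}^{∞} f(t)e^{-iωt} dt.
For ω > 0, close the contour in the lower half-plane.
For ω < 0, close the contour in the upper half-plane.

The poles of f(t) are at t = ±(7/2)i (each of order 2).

Let g(z) = f(z)e^{-iωz}; for large |z| the factor e^{-iωz} decays in the lower half-plane when ω > 0 and in the upper half-plane when ω < 0.

Case ω > 0 (lower half-plane, clockwise contour ⇒ F(ω) = -2πi·ΣRes):
  Res_{z = - \frac{7 i}{2}} g(z) = \frac{3 \omega e^{- \frac{7 \omega}{2}}}{7} (pole of order 2)
  F(ω) = -2πi·ΣRes = - \frac{6 i \pi \omega e^{- \frac{7 \omega}{2}}}{7}

Case ω < 0 (upper half-plane, counterclockwise contour ⇒ F(ω) = +2πi·ΣRes):
  Res_{z = \frac{7 i}{2}} g(z) = - \frac{3 \omega e^{\frac{7 \omega}{2}}}{7} (pole of order 2)
  F(ω) = 2πi·ΣRes = - \frac{6 i \pi \omega e^{\frac{7 \omega}{2}}}{7}

Both cases combine into a single formula in |ω|:

F(ω) = - \frac{6 i \pi \omega e^{- \frac{7 \left|{\omega}\right|}{2}}}{7}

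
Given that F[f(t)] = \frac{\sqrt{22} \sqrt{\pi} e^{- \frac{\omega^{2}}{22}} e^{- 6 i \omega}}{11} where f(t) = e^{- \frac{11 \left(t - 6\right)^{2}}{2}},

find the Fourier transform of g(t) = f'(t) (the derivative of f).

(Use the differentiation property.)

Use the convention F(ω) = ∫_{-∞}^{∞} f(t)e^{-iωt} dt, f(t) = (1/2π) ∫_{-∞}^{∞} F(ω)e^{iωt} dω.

F[g](ω) = \frac{\sqrt{22} i \sqrt{\pi} \omega e^{- \frac{\omega \left(\omega + 132 i\right)}{22}}}{11}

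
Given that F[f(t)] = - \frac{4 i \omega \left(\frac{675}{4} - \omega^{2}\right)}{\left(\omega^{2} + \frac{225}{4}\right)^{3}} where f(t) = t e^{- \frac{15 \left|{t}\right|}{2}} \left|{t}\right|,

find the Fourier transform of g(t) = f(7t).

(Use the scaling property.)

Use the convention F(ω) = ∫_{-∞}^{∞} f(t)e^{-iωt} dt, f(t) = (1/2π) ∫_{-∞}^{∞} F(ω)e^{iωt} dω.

F[g](ω) = \frac{3136 i \omega \left(4 \omega^{2} - 33075\right)}{\left(4 \omega^{2} + 11025\right)^{3}}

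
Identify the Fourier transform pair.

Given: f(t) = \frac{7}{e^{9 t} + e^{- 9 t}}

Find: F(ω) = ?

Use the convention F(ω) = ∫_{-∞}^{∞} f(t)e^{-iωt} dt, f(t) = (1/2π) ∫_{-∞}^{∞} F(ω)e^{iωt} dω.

F(ω) = \frac{7 \pi}{18 \cosh{\left(\frac{\pi \omega}{18} \right)}}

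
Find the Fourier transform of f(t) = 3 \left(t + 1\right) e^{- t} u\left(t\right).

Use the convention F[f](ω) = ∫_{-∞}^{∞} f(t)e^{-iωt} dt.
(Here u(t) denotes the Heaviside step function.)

F(ω) = \frac{3 \left(- i \omega - 2\right)}{\omega^{2} - 2 i \omega - 1}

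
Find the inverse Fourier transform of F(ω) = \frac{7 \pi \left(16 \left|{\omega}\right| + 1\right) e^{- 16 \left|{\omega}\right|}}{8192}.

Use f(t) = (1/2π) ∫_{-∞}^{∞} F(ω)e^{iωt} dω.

f(t) = \frac{7}{\left(t^{2} + 256\right)^{2}}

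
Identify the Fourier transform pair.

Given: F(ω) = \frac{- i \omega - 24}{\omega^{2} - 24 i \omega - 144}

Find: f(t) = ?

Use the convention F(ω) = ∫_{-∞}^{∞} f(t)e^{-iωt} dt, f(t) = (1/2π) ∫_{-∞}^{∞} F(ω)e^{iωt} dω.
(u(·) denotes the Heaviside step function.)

f(t) = \left(12 t + 1\right) e^{- 12 t} u\left(t\right)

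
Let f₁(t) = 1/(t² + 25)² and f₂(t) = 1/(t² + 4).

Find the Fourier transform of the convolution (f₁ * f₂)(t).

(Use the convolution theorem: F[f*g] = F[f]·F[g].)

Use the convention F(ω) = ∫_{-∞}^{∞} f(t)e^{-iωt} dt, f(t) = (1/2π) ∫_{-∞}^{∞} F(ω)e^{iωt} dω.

F[f₁*f₂](ω) = \frac{\pi^{2} \left(5 \left|{\omega}\right| + 1\right) e^{- 7 \left|{\omega}\right|}}{500}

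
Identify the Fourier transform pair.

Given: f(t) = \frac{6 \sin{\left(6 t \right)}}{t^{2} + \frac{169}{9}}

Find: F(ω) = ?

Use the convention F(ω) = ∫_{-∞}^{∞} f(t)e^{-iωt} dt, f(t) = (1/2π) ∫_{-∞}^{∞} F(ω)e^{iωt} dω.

F(ω) = \frac{9 i \pi e^{- \frac{13 \left|{\omega + 6}\right|}{3}}}{13} - \frac{9 i \pi e^{- \frac{13 \left|{\omega - 6}\right|}{3}}}{13}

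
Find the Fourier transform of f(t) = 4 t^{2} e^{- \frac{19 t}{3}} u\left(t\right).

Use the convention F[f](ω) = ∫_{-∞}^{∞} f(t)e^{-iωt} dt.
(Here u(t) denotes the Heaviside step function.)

F(ω) = \frac{216}{\left(3 i \omega + 19\right)^{3}}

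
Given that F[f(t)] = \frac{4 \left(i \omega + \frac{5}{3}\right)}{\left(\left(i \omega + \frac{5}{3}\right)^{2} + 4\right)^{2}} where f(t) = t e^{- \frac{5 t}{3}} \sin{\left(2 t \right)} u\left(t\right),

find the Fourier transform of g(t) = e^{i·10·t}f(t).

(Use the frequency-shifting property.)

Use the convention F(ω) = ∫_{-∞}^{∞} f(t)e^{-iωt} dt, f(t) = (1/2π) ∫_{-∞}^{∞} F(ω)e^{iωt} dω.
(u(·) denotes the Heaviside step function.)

F[g](ω) = \frac{108 \left(3 i \left(\omega - 10\right) + 5\right)}{\left(\left(3 i \left(\omega - 10\right) + 5\right)^{2} + 36\right)^{2}}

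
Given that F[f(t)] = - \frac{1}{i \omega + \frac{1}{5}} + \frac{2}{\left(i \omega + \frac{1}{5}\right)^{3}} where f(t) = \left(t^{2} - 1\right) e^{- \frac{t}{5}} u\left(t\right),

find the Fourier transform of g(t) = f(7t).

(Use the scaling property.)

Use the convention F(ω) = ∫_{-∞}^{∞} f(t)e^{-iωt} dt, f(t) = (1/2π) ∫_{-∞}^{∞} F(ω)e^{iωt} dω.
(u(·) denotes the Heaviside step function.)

F[g](ω) = \frac{5 \left(12250 i \omega - \left(5 i \omega + 7\right)^{3} + 17150\right)}{\left(5 i \omega + 7\right)^{4}}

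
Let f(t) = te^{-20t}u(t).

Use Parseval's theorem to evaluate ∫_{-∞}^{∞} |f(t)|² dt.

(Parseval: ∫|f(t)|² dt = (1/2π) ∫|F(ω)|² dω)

∫|f(t)|² dt = \frac{1}{32000}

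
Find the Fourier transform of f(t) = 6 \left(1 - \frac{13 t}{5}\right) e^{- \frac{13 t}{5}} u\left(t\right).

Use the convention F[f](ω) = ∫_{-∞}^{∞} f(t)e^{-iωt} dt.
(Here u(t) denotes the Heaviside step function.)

F(ω) = \frac{150 i \omega}{- 25 \omega^{2} + 130 i \omega + 169}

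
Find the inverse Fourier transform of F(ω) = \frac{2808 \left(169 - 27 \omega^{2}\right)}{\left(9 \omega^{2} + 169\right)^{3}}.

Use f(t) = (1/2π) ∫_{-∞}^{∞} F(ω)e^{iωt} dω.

f(t) = 2 t^{2} e^{- \frac{13 \left|{t}\right|}{3}}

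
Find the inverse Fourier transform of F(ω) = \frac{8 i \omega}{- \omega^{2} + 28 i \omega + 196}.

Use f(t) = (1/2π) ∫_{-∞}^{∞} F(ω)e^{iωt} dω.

f(t) = 8 \left(1 - 14 t\right) e^{- 14 t} u\left(t\right)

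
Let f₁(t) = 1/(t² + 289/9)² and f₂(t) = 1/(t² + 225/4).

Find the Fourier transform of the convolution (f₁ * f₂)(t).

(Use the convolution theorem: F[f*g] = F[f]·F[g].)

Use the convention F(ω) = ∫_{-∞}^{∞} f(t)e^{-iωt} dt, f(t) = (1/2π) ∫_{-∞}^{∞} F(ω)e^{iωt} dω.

F[f₁*f₂](ω) = \frac{3 \pi^{2} \left(17 \left|{\omega}\right| + 3\right) e^{- \frac{79 \left|{\omega}\right|}{6}}}{24565}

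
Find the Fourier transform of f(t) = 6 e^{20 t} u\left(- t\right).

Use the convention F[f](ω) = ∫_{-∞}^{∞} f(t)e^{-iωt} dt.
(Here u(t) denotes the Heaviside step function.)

F(ω) = - \frac{6}{i \omega - 20}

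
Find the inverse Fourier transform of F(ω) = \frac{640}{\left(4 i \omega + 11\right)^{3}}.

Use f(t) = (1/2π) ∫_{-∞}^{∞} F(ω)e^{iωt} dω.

f(t) = 5 t^{2} e^{- \frac{11 t}{4}} u\left(t\right)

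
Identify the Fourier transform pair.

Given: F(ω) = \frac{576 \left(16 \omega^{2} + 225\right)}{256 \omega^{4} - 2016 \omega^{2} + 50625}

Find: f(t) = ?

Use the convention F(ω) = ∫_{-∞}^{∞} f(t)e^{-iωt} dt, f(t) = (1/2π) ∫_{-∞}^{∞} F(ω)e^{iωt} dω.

f(t) = 8 e^{- \frac{9 \left|{t}\right|}{4}} \cos{\left(3 t \right)}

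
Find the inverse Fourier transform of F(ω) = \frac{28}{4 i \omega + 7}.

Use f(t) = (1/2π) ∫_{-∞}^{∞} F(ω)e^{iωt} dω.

f(t) = 7 e^{- \frac{7 t}{4}} u\left(t\right)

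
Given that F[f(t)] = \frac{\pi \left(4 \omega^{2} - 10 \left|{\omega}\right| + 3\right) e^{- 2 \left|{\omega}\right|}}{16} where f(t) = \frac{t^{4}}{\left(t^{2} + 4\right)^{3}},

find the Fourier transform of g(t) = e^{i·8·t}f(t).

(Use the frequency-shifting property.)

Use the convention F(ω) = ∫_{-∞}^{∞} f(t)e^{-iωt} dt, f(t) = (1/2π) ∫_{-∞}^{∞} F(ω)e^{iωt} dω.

F[g](ω) = \frac{\pi \left(4 \left(\omega - 8\right)^{2} - 10 \left|{\omega - 8}\right| + 3\right) e^{- 2 \left|{\omega - 8}\right|}}{16}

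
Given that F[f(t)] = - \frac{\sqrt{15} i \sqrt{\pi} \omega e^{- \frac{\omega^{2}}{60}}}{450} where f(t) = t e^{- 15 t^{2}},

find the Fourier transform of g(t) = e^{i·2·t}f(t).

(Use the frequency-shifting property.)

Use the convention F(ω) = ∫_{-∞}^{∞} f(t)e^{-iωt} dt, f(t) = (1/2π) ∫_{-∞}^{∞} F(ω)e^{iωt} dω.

F[g](ω) = \frac{\sqrt{15} i \sqrt{\pi} \left(2 - \omega\right) e^{- \frac{\left(\omega - 2\right)^{2}}{60}}}{450}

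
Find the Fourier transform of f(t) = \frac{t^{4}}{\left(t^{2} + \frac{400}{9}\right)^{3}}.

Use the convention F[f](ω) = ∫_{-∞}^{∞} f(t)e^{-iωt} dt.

F(ω) = \frac{\pi \left(400 \omega^{2} - 300 \left|{\omega}\right| + 27\right) e^{- \frac{20 \left|{\omega}\right|}{3}}}{480}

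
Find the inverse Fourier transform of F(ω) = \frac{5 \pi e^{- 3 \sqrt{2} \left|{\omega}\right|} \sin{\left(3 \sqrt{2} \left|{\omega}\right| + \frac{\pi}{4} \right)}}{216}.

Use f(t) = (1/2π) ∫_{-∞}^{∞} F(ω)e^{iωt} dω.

f(t) = \frac{5}{t^{4} + 1296}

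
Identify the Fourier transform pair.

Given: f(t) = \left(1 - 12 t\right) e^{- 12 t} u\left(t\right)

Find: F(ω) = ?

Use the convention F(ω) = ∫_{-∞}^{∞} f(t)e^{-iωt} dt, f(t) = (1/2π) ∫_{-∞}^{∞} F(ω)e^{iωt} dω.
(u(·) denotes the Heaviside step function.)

F(ω) = \frac{i \omega}{- \omega^{2} + 24 i \omega + 144}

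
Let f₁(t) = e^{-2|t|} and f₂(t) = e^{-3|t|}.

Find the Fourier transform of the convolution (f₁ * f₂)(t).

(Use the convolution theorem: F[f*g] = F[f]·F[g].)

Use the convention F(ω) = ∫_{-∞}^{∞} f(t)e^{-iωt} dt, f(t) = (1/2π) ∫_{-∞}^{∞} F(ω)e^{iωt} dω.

F[f₁*f₂](ω) = \frac{24}{\left(\omega^{2} + 4\right) \left(\omega^{2} + 9\right)}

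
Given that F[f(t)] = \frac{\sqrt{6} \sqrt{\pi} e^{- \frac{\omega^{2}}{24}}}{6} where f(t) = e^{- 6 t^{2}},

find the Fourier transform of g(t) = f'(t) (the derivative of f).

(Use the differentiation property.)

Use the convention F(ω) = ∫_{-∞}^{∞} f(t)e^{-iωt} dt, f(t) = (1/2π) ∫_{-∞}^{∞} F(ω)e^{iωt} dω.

F[g](ω) = \frac{\sqrt{6} i \sqrt{\pi} \omega e^{- \frac{\omega^{2}}{24}}}{6}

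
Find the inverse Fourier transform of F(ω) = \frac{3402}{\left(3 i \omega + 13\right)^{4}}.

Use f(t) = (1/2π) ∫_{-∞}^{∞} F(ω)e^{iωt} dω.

f(t) = 7 t^{3} e^{- \frac{13 t}{3}} u\left(t\right)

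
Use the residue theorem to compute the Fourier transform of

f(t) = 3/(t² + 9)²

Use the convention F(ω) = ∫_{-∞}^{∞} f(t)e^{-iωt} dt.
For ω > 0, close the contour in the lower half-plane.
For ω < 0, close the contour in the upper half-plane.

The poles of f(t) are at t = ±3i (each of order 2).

Let g(z) = f(z)e^{-iωz}; for large |z| the factor e^{-iωz} decays in the lower half-plane when ω > 0 and in the upper half-plane when ω < 0.

Case ω > 0 (lower half-plane, clockwise contour ⇒ F(ω) = -2πi·ΣRes):
  Res_{z = - 3 i} g(z) = \frac{i \left(3 \omega + 1\right) e^{- 3 \omega}}{36} (pole of order 2)
  F(ω) = -2πi·ΣRes = \frac{\pi \left(3 \omega + 1\right) e^{- 3 \omega}}{18}

Case ω < 0 (upper half-plane, counterclockwise contour ⇒ F(ω) = +2πi·ΣRes):
  Res_{z = 3 i} g(z) = \frac{i \left(3 \omega - 1\right) e^{3 \omega}}{36} (pole of order 2)
  F(ω) = 2πi·ΣRes = \frac{\pi \left(1 - 3 \omega\right) e^{3 \omega}}{18}

Both cases combine into a single formula in |ω|:

F(ω) = \frac{\pi \left(3 \left|{\omega}\right| + 1\right) e^{- 3 \left|{\omega}\right|}}{18}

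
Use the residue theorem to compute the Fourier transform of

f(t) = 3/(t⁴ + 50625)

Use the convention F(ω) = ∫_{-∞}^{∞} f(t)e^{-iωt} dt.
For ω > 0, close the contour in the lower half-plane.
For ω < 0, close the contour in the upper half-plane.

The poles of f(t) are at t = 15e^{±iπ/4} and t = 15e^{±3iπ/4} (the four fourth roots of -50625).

Let g(z) = f(z)e^{-iωz}; for large |z| the factor e^{-iωz} decays in the lower half-plane when ω > 0 and in the upper half-plane when ω < 0.

Case ω > 0 (lower half-plane, clockwise contour ⇒ F(ω) = -2πi·ΣRes):
  Res_{z = - \frac{15 \sqrt{2}}{2} - \frac{15 \sqrt{2} i}{2}} g(z) = \frac{\sqrt{2} i \left(1 - i\right) e^{\frac{15 \sqrt{2} \omega \left(-1 + i\right)}{2}}}{9000}
  Res_{z = \frac{15 \sqrt{2}}{2} - \frac{15 \sqrt{2} i}{2}} g(z) = \frac{\sqrt{2} i \left(1 + i\right) e^{- \frac{15 \sqrt{2} \omega \left(1 + i\right)}{2}}}{9000}
  F(ω) = -2πi·ΣRes = \frac{\sqrt{2} \pi \left(1 - i\right) \left(e^{15 \sqrt{2} i \omega} + i\right) e^{- \frac{15 \sqrt{2} \omega \left(1 + i\right)}{2}}}{4500} = \frac{\pi e^{- \frac{15 \sqrt{2} \omega}{2}} \sin{\left(\frac{15 \sqrt{2} \omega}{2} + \frac{\pi}{4} \right)}}{1125}

Case ω < 0 (upper half-plane, counterclockwise contour ⇒ F(ω) = +2πi·ΣRes):
  Res_{z = \frac{15 \sqrt{2}}{2} + \frac{15 \sqrt{2} i}{2}} g(z) = \frac{\sqrt{2} i \left(-1 + i\right) e^{\frac{15 \sqrt{2} \omega \left(1 - i\right)}{2}}}{9000}
  Res_{z = - \frac{15 \sqrt{2}}{2} + \frac{15 \sqrt{2} i}{2}} g(z) = \frac{\sqrt{2} \left(1 - i\right) e^{\frac{15 \sqrt{2} \omega \left(1 + i\right)}{2}}}{9000}
  F(ω) = 2πi·ΣRes = - \frac{\sqrt{2} i \pi \left(i \left(1 - i\right) e^{\frac{15 \sqrt{2} \omega \left(1 - i\right)}{2}} - \left(1 - i\right) e^{\frac{15 \sqrt{2} \omega \left(1 + i\right)}{2}}\right)}{4500} = \frac{\pi e^{\frac{15 \sqrt{2} \omega}{2}} \cos{\left(\frac{15 \sqrt{2} \omega}{2} + \frac{\pi}{4} \right)}}{1125}

Both cases combine into a single formula in |ω|:

F(ω) = \frac{\pi e^{- \frac{15 \sqrt{2} \left|{\omega}\right|}{2}} \sin{\left(\frac{15 \sqrt{2} \left|{\omega}\right|}{2} + \frac{\pi}{4} \right)}}{1125}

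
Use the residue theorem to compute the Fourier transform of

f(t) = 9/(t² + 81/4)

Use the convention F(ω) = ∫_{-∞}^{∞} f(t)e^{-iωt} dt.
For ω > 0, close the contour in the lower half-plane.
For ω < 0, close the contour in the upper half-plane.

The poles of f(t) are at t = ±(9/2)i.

Let g(z) = f(z)e^{-iωz}; for large |z| the factor e^{-iωz} decays in the lower half-plane when ω > 0 and in the upper half-plane when ω < 0.

Case ω > 0 (lower half-plane, clockwise contour ⇒ F(ω) = -2πi·ΣRes):
  Res_{z = - \frac{9 i}{2}} g(z) = i e^{- \frac{9 \omega}{2}}
  F(ω) = -2πi·ΣRes = 2 \pi e^{- \frac{9 \omega}{2}}

Case ω < 0 (upper half-plane, counterclockwise contour ⇒ F(ω) = +2πi·ΣRes):
  Res_{z = \frac{9 i}{2}} g(z) = - i e^{\frac{9 \omega}{2}}
  F(ω) = 2πi·ΣRes = 2 \pi e^{\frac{9 \omega}{2}}

Both cases combine into a single formula in |ω|:

F(ω) = 2 \pi e^{- \frac{9 \left|{\omega}\right|}{2}}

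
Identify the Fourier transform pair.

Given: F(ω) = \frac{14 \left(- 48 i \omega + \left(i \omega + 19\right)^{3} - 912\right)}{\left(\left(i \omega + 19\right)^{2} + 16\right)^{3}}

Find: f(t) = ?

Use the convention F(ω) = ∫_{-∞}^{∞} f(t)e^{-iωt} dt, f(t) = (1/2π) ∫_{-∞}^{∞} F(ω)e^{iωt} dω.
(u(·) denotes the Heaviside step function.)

f(t) = 7 t^{2} e^{- 19 t} \cos{\left(4 t \right)} u\left(t\right)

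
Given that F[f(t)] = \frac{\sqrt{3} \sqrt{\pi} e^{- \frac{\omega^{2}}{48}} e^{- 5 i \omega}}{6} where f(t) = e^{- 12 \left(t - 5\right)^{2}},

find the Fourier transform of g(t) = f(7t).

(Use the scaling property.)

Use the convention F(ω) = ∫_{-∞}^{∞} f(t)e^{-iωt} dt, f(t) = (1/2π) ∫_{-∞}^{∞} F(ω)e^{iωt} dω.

F[g](ω) = \frac{\sqrt{3} \sqrt{\pi} e^{- \frac{\omega \left(\omega + 1680 i\right)}{2352}}}{42}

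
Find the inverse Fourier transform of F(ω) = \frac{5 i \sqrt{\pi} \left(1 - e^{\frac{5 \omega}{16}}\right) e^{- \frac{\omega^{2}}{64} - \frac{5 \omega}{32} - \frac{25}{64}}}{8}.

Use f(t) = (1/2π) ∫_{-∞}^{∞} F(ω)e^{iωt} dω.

f(t) = 5 e^{- 16 t^{2}} \sin{\left(5 t \right)}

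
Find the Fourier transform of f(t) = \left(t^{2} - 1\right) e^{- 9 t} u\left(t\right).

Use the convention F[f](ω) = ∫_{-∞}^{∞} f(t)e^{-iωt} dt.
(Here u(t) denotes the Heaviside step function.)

F(ω) = \frac{2 i \omega - \left(i \omega + 9\right)^{3} + 18}{\left(i \omega + 9\right)^{4}}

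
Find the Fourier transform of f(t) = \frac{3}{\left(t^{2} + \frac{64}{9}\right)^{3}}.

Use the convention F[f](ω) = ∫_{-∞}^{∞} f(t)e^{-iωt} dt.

F(ω) = \frac{81 \pi \left(64 \omega^{2} + 72 \left|{\omega}\right| + 27\right) e^{- \frac{8 \left|{\omega}\right|}{3}}}{262144}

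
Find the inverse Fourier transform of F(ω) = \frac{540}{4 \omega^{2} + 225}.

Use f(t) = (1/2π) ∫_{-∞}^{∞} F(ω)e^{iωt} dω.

f(t) = 9 e^{- \frac{15 \left|{t}\right|}{2}}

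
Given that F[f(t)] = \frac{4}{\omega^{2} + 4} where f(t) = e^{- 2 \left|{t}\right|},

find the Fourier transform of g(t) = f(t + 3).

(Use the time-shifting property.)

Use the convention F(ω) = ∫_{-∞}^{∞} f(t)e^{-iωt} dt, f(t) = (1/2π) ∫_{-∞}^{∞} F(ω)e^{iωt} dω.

F[g](ω) = \frac{4 e^{3 i \omega}}{\omega^{2} + 4}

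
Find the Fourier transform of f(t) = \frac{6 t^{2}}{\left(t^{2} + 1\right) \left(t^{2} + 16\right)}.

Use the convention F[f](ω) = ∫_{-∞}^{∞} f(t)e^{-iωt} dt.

F(ω) = \frac{2 \pi \left(4 - e^{3 \left|{\omega}\right|}\right) e^{- 4 \left|{\omega}\right|}}{5}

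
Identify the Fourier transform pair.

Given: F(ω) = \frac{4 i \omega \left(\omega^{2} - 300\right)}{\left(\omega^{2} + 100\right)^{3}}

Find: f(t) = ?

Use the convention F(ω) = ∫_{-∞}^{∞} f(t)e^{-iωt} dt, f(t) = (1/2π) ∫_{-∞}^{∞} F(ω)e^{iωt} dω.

f(t) = t e^{- 10 \left|{t}\right|} \left|{t}\right|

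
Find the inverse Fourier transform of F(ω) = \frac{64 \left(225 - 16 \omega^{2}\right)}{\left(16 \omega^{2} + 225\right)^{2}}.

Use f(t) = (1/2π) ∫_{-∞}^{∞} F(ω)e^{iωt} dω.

f(t) = 2 e^{- \frac{15 \left|{t}\right|}{4}} \left|{t}\right|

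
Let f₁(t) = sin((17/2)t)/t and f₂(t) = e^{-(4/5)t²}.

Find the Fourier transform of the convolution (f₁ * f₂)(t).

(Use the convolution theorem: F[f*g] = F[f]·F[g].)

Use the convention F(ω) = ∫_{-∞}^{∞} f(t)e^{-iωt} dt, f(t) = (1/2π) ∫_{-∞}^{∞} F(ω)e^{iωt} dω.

F[f₁*f₂](ω) = \begin{cases} \frac{\sqrt{5} \pi^{\frac{3}{2}} e^{- \frac{5 \omega^{2}}{16}}}{2} & \text{for}\: \omega > - \frac{17}{2} \wedge \omega < \frac{17}{2} \\0 & \text{otherwise} \end{cases}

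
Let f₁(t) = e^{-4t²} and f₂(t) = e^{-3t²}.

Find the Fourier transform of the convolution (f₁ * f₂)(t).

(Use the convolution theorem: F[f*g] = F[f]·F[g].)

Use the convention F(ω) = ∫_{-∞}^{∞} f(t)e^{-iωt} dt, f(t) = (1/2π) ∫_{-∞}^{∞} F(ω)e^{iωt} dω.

F[f₁*f₂](ω) = \frac{\sqrt{3} \pi e^{- \frac{7 \omega^{2}}{48}}}{6}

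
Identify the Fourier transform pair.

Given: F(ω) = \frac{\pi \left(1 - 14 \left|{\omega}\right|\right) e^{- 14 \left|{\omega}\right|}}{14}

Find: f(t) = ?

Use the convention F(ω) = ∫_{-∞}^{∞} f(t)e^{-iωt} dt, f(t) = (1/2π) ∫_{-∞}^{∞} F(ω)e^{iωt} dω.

f(t) = \frac{2 t^{2}}{\left(t^{2} + 196\right)^{2}}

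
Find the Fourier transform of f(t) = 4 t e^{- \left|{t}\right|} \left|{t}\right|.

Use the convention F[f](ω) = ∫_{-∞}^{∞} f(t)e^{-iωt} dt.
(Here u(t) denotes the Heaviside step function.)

F(ω) = \frac{16 i \omega \left(\omega^{2} - 3\right)}{\left(\omega^{2} + 1\right)^{3}}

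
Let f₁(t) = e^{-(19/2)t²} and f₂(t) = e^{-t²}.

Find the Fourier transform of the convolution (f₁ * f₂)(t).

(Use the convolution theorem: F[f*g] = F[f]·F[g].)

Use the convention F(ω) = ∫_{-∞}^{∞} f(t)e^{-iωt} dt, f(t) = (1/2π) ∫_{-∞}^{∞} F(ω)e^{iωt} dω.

F[f₁*f₂](ω) = \frac{\sqrt{38} \pi e^{- \frac{21 \omega^{2}}{76}}}{19}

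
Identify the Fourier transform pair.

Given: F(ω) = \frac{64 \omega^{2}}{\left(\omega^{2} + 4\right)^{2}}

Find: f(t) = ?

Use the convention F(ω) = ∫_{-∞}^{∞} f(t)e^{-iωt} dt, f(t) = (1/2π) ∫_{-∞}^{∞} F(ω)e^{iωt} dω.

f(t) = 8 \left(1 - 2 \left|{t}\right|\right) e^{- 2 \left|{t}\right|}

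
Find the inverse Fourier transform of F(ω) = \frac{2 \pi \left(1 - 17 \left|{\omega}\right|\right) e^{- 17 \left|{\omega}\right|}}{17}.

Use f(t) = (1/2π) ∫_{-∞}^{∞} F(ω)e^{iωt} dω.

f(t) = \frac{4 t^{2}}{\left(t^{2} + 289\right)^{2}}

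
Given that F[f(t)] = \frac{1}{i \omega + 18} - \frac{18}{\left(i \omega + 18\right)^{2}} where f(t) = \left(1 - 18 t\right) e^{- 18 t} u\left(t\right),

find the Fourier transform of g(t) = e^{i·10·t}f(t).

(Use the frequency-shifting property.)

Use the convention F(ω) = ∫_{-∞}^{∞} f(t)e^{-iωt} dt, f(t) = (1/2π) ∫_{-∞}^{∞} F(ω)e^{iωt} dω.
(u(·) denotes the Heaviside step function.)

F[g](ω) = \frac{i \left(10 - \omega\right)}{\omega^{2} - 4 \omega \left(5 + 9 i\right) - 224 + 360 i}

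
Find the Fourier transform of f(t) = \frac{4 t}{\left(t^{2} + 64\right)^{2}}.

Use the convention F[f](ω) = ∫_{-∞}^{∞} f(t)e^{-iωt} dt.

F(ω) = - \frac{i \pi \omega e^{- 8 \left|{\omega}\right|}}{4}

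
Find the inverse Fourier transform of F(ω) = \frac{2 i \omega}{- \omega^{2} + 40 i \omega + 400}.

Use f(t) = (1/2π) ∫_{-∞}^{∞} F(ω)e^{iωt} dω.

f(t) = 2 \left(1 - 20 t\right) e^{- 20 t} u\left(t\right)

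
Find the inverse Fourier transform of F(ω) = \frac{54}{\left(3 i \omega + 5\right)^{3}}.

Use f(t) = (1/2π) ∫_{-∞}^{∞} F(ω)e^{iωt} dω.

f(t) = t^{2} e^{- \frac{5 t}{3}} u\left(t\right)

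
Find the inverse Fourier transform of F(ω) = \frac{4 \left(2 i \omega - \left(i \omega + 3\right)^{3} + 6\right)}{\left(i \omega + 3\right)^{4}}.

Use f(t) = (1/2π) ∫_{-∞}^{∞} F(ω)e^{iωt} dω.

f(t) = 4 \left(t^{2} - 1\right) e^{- 3 t} u\left(t\right)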